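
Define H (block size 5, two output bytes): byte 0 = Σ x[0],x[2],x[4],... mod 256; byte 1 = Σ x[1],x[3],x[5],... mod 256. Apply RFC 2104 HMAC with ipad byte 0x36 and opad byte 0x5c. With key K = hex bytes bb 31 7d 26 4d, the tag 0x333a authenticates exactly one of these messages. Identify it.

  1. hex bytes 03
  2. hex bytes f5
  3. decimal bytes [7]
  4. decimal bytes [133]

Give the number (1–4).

Key hex bytes bb 31 7d 26 4d is exactly B = 5 bytes: K' = bb 31 7d 26 4d.
K' ⊕ ipad = 8d 07 4b 10 7b; K' ⊕ opad = e7 6d 21 7a 11.
m1: inner = H(8d 07 4b 10 7b 03) = 53 1a; tag = H(e7 6d 21 7a 11 53 1a) = 333a ← matches
m2: inner = H(8d 07 4b 10 7b f5) = 53 0c; tag = H(e7 6d 21 7a 11 53 0c) = 253a
m3: inner = H(8d 07 4b 10 7b 07) = 53 1e; tag = H(e7 6d 21 7a 11 53 1e) = 373a
m4: inner = H(8d 07 4b 10 7b 85) = 53 9c; tag = H(e7 6d 21 7a 11 53 9c) = b53a

1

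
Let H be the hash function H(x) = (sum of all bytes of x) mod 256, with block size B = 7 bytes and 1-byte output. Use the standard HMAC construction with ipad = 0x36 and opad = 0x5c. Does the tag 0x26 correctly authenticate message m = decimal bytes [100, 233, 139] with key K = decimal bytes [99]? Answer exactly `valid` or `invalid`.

Key decimal bytes [99] = 63 is 1 byte ≤ B = 7; zero-pad to 7 bytes: K' = 63 00 00 00 00 00 00.
K' ⊕ ipad = 55 36 36 36 36 36 36; K' ⊕ opad = 3f 5c 5c 5c 5c 5c 5c.
Inner hash: sum = 85+54+54+54+54+54+54+100+233+139 = 881; mod 256 = 113 → 71.
Outer hash (recomputed tag): sum = 63+92+92+92+92+92+92+113 = 728; mod 256 = 216 → d8.
Recomputed tag = d8; claimed = 26 → mismatch.

invalid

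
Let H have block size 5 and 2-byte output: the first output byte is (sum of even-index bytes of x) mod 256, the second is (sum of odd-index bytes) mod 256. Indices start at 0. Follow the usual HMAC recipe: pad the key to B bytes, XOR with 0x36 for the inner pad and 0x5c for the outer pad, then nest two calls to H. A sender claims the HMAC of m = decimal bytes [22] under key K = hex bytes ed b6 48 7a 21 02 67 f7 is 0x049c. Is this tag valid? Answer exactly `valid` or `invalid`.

invalid

Key hex bytes ed b6 48 7a 21 02 67 f7 is 8 bytes > B = 5, so hash it first: H(key) = bd 29, then zero-pad to 5 bytes: K' = bd 29 00 00 00.
K' ⊕ ipad = 8b 1f 36 36 36; K' ⊕ opad = e1 75 5c 5c 5c.
Inner hash: even-index sum = 247 mod 256 = 247; odd-index sum = 107 mod 256 = 107 → f7 6b.
Outer hash (recomputed tag): even-index sum = 516 mod 256 = 4; odd-index sum = 456 mod 256 = 200 → 04 c8.
Recomputed tag = 04c8; claimed = 049c → mismatch.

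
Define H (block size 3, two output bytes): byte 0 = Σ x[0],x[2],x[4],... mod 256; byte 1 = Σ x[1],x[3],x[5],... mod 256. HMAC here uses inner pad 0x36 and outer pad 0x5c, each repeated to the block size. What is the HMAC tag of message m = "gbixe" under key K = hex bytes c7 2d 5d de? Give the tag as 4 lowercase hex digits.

Key hex bytes c7 2d 5d de is 4 bytes > B = 3, so hash it first: H(key) = 24 0b, then zero-pad to 3 bytes: K' = 24 0b 00.
K' ⊕ ipad = 12 3d 36.  K' ⊕ opad = 78 57 5c.
Inner input = (K'⊕ipad) ∥ m = 12 3d 36 ∥ 67 62 69 78 65.
Inner hash: even-index sum = 290 mod 256 = 34; odd-index sum = 370 mod 256 = 114 → 22 72.
Outer input = (K'⊕opad) ∥ inner = 78 57 5c ∥ 22 72.
Outer hash (tag): even-index sum = 326 mod 256 = 70; odd-index sum = 121 mod 256 = 121 → 46 79.

4679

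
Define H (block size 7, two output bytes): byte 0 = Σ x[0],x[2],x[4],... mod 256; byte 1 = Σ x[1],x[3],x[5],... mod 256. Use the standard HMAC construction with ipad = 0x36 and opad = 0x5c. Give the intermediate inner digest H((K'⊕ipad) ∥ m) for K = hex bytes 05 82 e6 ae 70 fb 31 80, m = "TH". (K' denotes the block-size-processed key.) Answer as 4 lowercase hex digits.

Key hex bytes 05 82 e6 ae 70 fb 31 80 is 8 bytes > B = 7, so hash it first: H(key) = 8c ab, then zero-pad to 7 bytes: K' = 8c ab 00 00 00 00 00.
K' ⊕ ipad = ba 9d 36 36 36 36 36.
Inner input = ba 9d 36 36 36 36 36 ∥ 54 48.
Inner hash: even-index sum = 420 mod 256 = 164; odd-index sum = 349 mod 256 = 93 → a4 5d.

a45d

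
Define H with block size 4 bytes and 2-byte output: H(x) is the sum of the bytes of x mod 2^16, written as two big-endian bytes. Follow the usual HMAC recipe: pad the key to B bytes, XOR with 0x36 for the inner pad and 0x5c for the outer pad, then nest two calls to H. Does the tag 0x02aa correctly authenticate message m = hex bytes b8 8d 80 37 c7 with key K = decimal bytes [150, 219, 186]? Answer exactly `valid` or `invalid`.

Key decimal bytes [150, 219, 186] = 96 db ba is 3 bytes ≤ B = 4; zero-pad to 4 bytes: K' = 96 db ba 00.
K' ⊕ ipad = a0 ed 8c 36; K' ⊕ opad = ca 87 e6 5c.
Inner hash: sum = 160+237+140+54+184+141+128+55+199 = 1298 → 05 12.
Outer hash (recomputed tag): sum = 202+135+230+92+5+18 = 682 → 02 aa.
Recomputed tag = 02aa; claimed = 02aa → match.

valid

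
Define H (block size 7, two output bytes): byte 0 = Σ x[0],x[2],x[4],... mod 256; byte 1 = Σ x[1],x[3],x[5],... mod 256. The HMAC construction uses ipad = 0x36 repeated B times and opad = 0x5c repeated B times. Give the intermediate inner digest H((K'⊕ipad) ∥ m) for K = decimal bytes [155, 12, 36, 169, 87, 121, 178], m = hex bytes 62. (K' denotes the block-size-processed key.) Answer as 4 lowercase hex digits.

Key decimal bytes [155, 12, 36, 169, 87, 121, 178] = 9b 0c 24 a9 57 79 b2 is exactly B = 7 bytes: K' = 9b 0c 24 a9 57 79 b2.
K' ⊕ ipad = ad 3a 12 9f 61 4f 84.
Inner input = ad 3a 12 9f 61 4f 84 ∥ 62.
Inner hash: even-index sum = 420 mod 256 = 164; odd-index sum = 394 mod 256 = 138 → a4 8a.

a48a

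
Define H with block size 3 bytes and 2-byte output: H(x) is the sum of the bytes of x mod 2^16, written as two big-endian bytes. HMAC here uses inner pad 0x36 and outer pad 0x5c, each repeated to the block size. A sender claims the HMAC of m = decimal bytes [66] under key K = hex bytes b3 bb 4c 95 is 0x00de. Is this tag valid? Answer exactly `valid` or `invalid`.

Key hex bytes b3 bb 4c 95 is 4 bytes > B = 3, so hash it first: H(key) = 02 4f, then zero-pad to 3 bytes: K' = 02 4f 00.
K' ⊕ ipad = 34 79 36; K' ⊕ opad = 5e 13 5c.
Inner hash: sum = 52+121+54+66 = 293 → 01 25.
Outer hash (recomputed tag): sum = 94+19+92+1+37 = 243 → 00 f3.
Recomputed tag = 00f3; claimed = 00de → mismatch.

invalid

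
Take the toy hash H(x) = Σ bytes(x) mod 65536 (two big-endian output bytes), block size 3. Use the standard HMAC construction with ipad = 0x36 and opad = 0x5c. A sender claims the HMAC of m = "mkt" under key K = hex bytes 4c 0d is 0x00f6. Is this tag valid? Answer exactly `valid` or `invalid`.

valid

Key hex bytes 4c 0d is 2 bytes ≤ B = 3; zero-pad to 3 bytes: K' = 4c 0d 00.
K' ⊕ ipad = 7a 3b 36; K' ⊕ opad = 10 51 5c.
Inner hash: sum = 122+59+54+109+107+116 = 567 → 02 37.
Outer hash (recomputed tag): sum = 16+81+92+2+55 = 246 → 00 f6.
Recomputed tag = 00f6; claimed = 00f6 → match.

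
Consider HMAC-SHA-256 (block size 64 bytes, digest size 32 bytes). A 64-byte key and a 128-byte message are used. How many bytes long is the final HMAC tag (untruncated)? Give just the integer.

32

The tag is one SHA-256 digest: 32 bytes.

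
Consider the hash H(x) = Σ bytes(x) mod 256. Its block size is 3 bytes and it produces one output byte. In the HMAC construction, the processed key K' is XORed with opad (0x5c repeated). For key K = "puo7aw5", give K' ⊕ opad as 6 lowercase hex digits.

c45c5c

Key "puo7aw5" = 70 75 6f 37 61 77 35 is 7 bytes > B = 3, so hash it first: H(key) = 98, then zero-pad to 3 bytes: K' = 98 00 00.
XOR each byte with 0x5c: 98⊕5c=c4, 00⊕5c=5c, 00⊕5c=5c.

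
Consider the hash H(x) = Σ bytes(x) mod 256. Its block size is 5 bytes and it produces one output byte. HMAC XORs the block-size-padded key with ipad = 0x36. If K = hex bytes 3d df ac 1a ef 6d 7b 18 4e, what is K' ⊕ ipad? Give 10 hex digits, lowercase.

Key hex bytes 3d df ac 1a ef 6d 7b 18 4e is 9 bytes > B = 5, so hash it first: H(key) = 1f, then zero-pad to 5 bytes: K' = 1f 00 00 00 00.
XOR each byte with 0x36: 1f⊕36=29, 00⊕36=36, 00⊕36=36, 00⊕36=36, 00⊕36=36.

2936363636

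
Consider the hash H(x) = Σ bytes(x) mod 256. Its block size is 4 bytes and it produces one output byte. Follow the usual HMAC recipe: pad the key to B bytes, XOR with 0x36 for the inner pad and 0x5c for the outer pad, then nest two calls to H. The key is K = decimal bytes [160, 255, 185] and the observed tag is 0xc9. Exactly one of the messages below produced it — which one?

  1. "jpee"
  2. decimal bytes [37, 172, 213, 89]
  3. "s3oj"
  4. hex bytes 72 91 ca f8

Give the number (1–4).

4

Key decimal bytes [160, 255, 185] = a0 ff b9 is 3 bytes ≤ B = 4; zero-pad to 4 bytes: K' = a0 ff b9 00.
K' ⊕ ipad = 96 c9 8f 36; K' ⊕ opad = fc a3 e5 5c.
m1: inner = H(96 c9 8f 36 6a 70 65 65) = c8; tag = H(fc a3 e5 5c c8) = a8
m2: inner = H(96 c9 8f 36 25 ac d5 59) = 23; tag = H(fc a3 e5 5c 23) = 03
m3: inner = H(96 c9 8f 36 73 33 6f 6a) = a3; tag = H(fc a3 e5 5c a3) = 83
m4: inner = H(96 c9 8f 36 72 91 ca f8) = e9; tag = H(fc a3 e5 5c e9) = c9 ← matches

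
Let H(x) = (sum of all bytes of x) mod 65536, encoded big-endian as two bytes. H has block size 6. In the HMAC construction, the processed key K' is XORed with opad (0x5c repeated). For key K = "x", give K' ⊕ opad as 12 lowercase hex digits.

245c5c5c5c5c

Key "x" = 78 is 1 byte ≤ B = 6; zero-pad to 6 bytes: K' = 78 00 00 00 00 00.
XOR each byte with 0x5c: 78⊕5c=24, 00⊕5c=5c, 00⊕5c=5c, 00⊕5c=5c, 00⊕5c=5c, 00⊕5c=5c.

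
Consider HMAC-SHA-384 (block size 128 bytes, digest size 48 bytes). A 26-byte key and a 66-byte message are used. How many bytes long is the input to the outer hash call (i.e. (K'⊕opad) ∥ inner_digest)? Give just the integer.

176

Key is 26 ≤ 128 bytes, zero-padded: |K'| = 128.
Outer input = (K'⊕opad) ∥ H(inner) → 128 + 48 = 176 bytes.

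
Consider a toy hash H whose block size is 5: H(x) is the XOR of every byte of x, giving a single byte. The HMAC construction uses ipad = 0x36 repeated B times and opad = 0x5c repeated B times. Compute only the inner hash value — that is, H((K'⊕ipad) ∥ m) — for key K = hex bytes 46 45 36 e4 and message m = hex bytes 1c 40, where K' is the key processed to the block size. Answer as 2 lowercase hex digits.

Key hex bytes 46 45 36 e4 is 4 bytes ≤ B = 5; zero-pad to 5 bytes: K' = 46 45 36 e4 00.
K' ⊕ ipad = 70 73 00 d2 36.
Inner input = 70 73 00 d2 36 ∥ 1c 40.
Inner hash: XOR 70⊕73⊕00⊕d2⊕36⊕1c⊕40 = bb.

bb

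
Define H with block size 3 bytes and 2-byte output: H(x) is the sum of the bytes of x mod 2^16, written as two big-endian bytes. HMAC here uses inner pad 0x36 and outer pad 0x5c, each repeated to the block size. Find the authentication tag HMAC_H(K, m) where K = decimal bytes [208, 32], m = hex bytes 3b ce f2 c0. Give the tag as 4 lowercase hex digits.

0254

Key decimal bytes [208, 32] = d0 20 is 2 bytes ≤ B = 3; zero-pad to 3 bytes: K' = d0 20 00.
K' ⊕ ipad = e6 16 36.  K' ⊕ opad = 8c 7c 5c.
Inner input = (K'⊕ipad) ∥ m = e6 16 36 ∥ 3b ce f2 c0.
Inner hash: sum = 230+22+54+59+206+242+192 = 1005 → 03 ed.
Outer input = (K'⊕opad) ∥ inner = 8c 7c 5c ∥ 03 ed.
Outer hash (tag): sum = 140+124+92+3+237 = 596 → 02 54.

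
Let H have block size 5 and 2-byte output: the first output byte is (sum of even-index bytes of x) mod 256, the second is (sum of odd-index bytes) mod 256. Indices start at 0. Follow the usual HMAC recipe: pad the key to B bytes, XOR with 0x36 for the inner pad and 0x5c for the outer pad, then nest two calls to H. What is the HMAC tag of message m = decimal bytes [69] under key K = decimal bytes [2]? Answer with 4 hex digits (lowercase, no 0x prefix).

c758

Key decimal bytes [2] = 02 is 1 byte ≤ B = 5; zero-pad to 5 bytes: K' = 02 00 00 00 00.
K' ⊕ ipad = 34 36 36 36 36.  K' ⊕ opad = 5e 5c 5c 5c 5c.
Inner input = (K'⊕ipad) ∥ m = 34 36 36 36 36 ∥ 45.
Inner hash: even-index sum = 160 mod 256 = 160; odd-index sum = 177 mod 256 = 177 → a0 b1.
Outer input = (K'⊕opad) ∥ inner = 5e 5c 5c 5c 5c ∥ a0 b1.
Outer hash (tag): even-index sum = 455 mod 256 = 199; odd-index sum = 344 mod 256 = 88 → c7 58.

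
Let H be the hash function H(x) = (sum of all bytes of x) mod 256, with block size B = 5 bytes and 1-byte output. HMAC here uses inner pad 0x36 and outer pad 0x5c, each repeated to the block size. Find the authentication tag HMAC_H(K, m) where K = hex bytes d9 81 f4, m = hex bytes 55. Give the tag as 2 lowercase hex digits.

Key hex bytes d9 81 f4 is 3 bytes ≤ B = 5; zero-pad to 5 bytes: K' = d9 81 f4 00 00.
K' ⊕ ipad = ef b7 c2 36 36.  K' ⊕ opad = 85 dd a8 5c 5c.
Inner input = (K'⊕ipad) ∥ m = ef b7 c2 36 36 ∥ 55.
Inner hash: sum = 239+183+194+54+54+85 = 809; mod 256 = 41 → 29.
Outer input = (K'⊕opad) ∥ inner = 85 dd a8 5c 5c ∥ 29.
Outer hash (tag): sum = 133+221+168+92+92+41 = 747; mod 256 = 235 → eb.

eb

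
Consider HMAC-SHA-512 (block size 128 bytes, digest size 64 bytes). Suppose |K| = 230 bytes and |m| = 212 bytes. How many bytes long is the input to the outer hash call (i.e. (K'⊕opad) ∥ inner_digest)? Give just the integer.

Key is 230 > 128 bytes, so it is hashed to 64 bytes then zero-padded to 128: |K'| = 128.
Outer input = (K'⊕opad) ∥ H(inner) → 128 + 64 = 192 bytes.

192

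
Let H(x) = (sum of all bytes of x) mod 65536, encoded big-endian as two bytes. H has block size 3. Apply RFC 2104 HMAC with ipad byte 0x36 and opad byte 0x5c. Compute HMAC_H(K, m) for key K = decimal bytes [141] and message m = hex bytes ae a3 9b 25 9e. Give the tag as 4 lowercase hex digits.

Key decimal bytes [141] = 8d is 1 byte ≤ B = 3; zero-pad to 3 bytes: K' = 8d 00 00.
K' ⊕ ipad = bb 36 36.  K' ⊕ opad = d1 5c 5c.
Inner input = (K'⊕ipad) ∥ m = bb 36 36 ∥ ae a3 9b 25 9e.
Inner hash: sum = 187+54+54+174+163+155+37+158 = 982 → 03 d6.
Outer input = (K'⊕opad) ∥ inner = d1 5c 5c ∥ 03 d6.
Outer hash (tag): sum = 209+92+92+3+214 = 610 → 02 62.

0262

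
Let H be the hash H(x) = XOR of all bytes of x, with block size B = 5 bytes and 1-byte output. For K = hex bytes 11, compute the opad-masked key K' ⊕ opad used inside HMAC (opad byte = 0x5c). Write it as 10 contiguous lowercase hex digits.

Key hex bytes 11 is 1 byte ≤ B = 5; zero-pad to 5 bytes: K' = 11 00 00 00 00.
XOR each byte with 0x5c: 11⊕5c=4d, 00⊕5c=5c, 00⊕5c=5c, 00⊕5c=5c, 00⊕5c=5c.

4d5c5c5c5c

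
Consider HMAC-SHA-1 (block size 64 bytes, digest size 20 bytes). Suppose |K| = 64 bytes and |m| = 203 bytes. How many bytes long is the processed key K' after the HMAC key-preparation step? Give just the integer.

Key is 64 ≤ 64 bytes, zero-padded: |K'| = 64.

64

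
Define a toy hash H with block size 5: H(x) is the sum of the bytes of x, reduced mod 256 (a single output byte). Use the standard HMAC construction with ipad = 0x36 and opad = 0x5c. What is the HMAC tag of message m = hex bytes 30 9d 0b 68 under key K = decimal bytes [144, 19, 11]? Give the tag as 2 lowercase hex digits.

Key decimal bytes [144, 19, 11] = 90 13 0b is 3 bytes ≤ B = 5; zero-pad to 5 bytes: K' = 90 13 0b 00 00.
K' ⊕ ipad = a6 25 3d 36 36.  K' ⊕ opad = cc 4f 57 5c 5c.
Inner input = (K'⊕ipad) ∥ m = a6 25 3d 36 36 ∥ 30 9d 0b 68.
Inner hash: sum = 166+37+61+54+54+48+157+11+104 = 692; mod 256 = 180 → b4.
Outer input = (K'⊕opad) ∥ inner = cc 4f 57 5c 5c ∥ b4.
Outer hash (tag): sum = 204+79+87+92+92+180 = 734; mod 256 = 222 → de.

de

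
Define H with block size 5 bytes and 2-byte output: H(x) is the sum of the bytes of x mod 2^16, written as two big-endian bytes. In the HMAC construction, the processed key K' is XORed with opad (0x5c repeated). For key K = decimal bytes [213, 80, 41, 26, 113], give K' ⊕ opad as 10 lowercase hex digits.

890c75462d

Key decimal bytes [213, 80, 41, 26, 113] = d5 50 29 1a 71 is exactly B = 5 bytes: K' = d5 50 29 1a 71.
XOR each byte with 0x5c: d5⊕5c=89, 50⊕5c=0c, 29⊕5c=75, 1a⊕5c=46, 71⊕5c=2d.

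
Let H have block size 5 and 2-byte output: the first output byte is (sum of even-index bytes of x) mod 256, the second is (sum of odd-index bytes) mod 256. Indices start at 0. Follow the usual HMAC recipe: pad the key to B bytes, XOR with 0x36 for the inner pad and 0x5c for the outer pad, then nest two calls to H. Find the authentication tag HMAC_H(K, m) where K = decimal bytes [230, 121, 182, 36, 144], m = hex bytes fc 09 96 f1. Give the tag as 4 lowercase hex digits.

Key decimal bytes [230, 121, 182, 36, 144] = e6 79 b6 24 90 is exactly B = 5 bytes: K' = e6 79 b6 24 90.
K' ⊕ ipad = d0 4f 80 12 a6.  K' ⊕ opad = ba 25 ea 78 cc.
Inner input = (K'⊕ipad) ∥ m = d0 4f 80 12 a6 ∥ fc 09 96 f1.
Inner hash: even-index sum = 752 mod 256 = 240; odd-index sum = 499 mod 256 = 243 → f0 f3.
Outer input = (K'⊕opad) ∥ inner = ba 25 ea 78 cc ∥ f0 f3.
Outer hash (tag): even-index sum = 867 mod 256 = 99; odd-index sum = 397 mod 256 = 141 → 63 8d.

638d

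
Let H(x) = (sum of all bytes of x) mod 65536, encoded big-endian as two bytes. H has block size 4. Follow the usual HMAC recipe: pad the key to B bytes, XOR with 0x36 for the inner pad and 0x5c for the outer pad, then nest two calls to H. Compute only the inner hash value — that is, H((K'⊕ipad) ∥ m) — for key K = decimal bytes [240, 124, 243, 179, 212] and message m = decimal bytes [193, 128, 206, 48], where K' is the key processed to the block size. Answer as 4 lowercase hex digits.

Key decimal bytes [240, 124, 243, 179, 212] = f0 7c f3 b3 d4 is 5 bytes > B = 4, so hash it first: H(key) = 03 e6, then zero-pad to 4 bytes: K' = 03 e6 00 00.
K' ⊕ ipad = 35 d0 36 36.
Inner input = 35 d0 36 36 ∥ c1 80 ce 30.
Inner hash: sum = 53+208+54+54+193+128+206+48 = 944 → 03 b0.

03b0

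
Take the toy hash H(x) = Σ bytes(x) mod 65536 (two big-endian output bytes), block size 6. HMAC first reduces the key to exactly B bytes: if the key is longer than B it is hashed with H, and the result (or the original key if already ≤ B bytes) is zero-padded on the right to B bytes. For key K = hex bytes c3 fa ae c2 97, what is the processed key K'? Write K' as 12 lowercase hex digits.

c3faaec29700

Key hex bytes c3 fa ae c2 97 is 5 bytes ≤ B = 6; zero-pad to 6 bytes: K' = c3 fa ae c2 97 00.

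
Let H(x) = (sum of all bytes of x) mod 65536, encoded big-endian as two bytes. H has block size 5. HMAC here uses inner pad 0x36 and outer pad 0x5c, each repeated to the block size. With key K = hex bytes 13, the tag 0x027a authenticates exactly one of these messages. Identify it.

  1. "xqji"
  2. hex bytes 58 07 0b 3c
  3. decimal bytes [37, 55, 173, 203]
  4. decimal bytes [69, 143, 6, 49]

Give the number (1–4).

1

Key hex bytes 13 is 1 byte ≤ B = 5; zero-pad to 5 bytes: K' = 13 00 00 00 00.
K' ⊕ ipad = 25 36 36 36 36; K' ⊕ opad = 4f 5c 5c 5c 5c.
m1: inner = H(25 36 36 36 36 78 71 6a 69) = 02 b9; tag = H(4f 5c 5c 5c 5c 02 b9) = 027a ← matches
m2: inner = H(25 36 36 36 36 58 07 0b 3c) = 01 a3; tag = H(4f 5c 5c 5c 5c 01 a3) = 0263
m3: inner = H(25 36 36 36 36 25 37 ad cb) = 02 d1; tag = H(4f 5c 5c 5c 5c 02 d1) = 0292
m4: inner = H(25 36 36 36 36 45 8f 06 31) = 02 08; tag = H(4f 5c 5c 5c 5c 02 08) = 01c9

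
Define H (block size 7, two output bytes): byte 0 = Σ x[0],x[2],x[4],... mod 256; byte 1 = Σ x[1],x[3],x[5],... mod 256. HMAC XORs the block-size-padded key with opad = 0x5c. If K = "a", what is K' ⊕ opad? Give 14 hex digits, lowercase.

3d5c5c5c5c5c5c

Key "a" = 61 is 1 byte ≤ B = 7; zero-pad to 7 bytes: K' = 61 00 00 00 00 00 00.
XOR each byte with 0x5c: 61⊕5c=3d, 00⊕5c=5c, 00⊕5c=5c, 00⊕5c=5c, 00⊕5c=5c, 00⊕5c=5c, 00⊕5c=5c.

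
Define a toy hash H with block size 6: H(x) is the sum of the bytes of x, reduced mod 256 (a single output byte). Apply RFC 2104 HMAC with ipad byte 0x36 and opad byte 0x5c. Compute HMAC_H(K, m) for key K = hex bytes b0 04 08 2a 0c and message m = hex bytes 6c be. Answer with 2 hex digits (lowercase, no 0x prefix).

Key hex bytes b0 04 08 2a 0c is 5 bytes ≤ B = 6; zero-pad to 6 bytes: K' = b0 04 08 2a 0c 00.
K' ⊕ ipad = 86 32 3e 1c 3a 36.  K' ⊕ opad = ec 58 54 76 50 5c.
Inner input = (K'⊕ipad) ∥ m = 86 32 3e 1c 3a 36 ∥ 6c be.
Inner hash: sum = 134+50+62+28+58+54+108+190 = 684; mod 256 = 172 → ac.
Outer input = (K'⊕opad) ∥ inner = ec 58 54 76 50 5c ∥ ac.
Outer hash (tag): sum = 236+88+84+118+80+92+172 = 870; mod 256 = 102 → 66.

66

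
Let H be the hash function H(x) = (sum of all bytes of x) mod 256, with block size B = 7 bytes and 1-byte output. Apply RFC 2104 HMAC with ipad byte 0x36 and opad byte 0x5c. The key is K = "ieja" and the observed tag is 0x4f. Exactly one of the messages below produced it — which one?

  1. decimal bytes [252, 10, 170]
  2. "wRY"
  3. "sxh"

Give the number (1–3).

Key "ieja" = 69 65 6a 61 is 4 bytes ≤ B = 7; zero-pad to 7 bytes: K' = 69 65 6a 61 00 00 00.
K' ⊕ ipad = 5f 53 5c 57 36 36 36; K' ⊕ opad = 35 39 36 3d 5c 5c 5c.
m1: inner = H(5f 53 5c 57 36 36 36 fc 0a aa) = b7; tag = H(35 39 36 3d 5c 5c 5c b7) = ac
m2: inner = H(5f 53 5c 57 36 36 36 77 52 59) = 29; tag = H(35 39 36 3d 5c 5c 5c 29) = 1e
m3: inner = H(5f 53 5c 57 36 36 36 73 78 68) = 5a; tag = H(35 39 36 3d 5c 5c 5c 5a) = 4f ← matches

3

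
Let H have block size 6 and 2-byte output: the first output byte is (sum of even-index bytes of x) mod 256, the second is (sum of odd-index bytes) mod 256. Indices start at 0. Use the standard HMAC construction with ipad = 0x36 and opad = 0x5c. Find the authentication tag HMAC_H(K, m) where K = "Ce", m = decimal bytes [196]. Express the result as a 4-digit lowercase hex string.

Key "Ce" = 43 65 is 2 bytes ≤ B = 6; zero-pad to 6 bytes: K' = 43 65 00 00 00 00.
K' ⊕ ipad = 75 53 36 36 36 36.  K' ⊕ opad = 1f 39 5c 5c 5c 5c.
Inner input = (K'⊕ipad) ∥ m = 75 53 36 36 36 36 ∥ c4.
Inner hash: even-index sum = 421 mod 256 = 165; odd-index sum = 191 mod 256 = 191 → a5 bf.
Outer input = (K'⊕opad) ∥ inner = 1f 39 5c 5c 5c 5c ∥ a5 bf.
Outer hash (tag): even-index sum = 380 mod 256 = 124; odd-index sum = 432 mod 256 = 176 → 7c b0.

7cb0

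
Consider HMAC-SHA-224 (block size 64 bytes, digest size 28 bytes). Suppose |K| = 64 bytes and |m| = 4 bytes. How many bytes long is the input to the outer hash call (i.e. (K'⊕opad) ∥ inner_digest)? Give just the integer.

92

Key is 64 ≤ 64 bytes, zero-padded: |K'| = 64.
Outer input = (K'⊕opad) ∥ H(inner) → 64 + 28 = 92 bytes.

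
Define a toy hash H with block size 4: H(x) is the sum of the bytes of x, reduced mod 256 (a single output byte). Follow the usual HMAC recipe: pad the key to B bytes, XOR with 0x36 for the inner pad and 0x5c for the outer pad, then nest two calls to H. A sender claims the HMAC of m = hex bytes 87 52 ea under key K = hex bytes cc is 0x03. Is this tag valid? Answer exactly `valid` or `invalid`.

Key hex bytes cc is 1 byte ≤ B = 4; zero-pad to 4 bytes: K' = cc 00 00 00.
K' ⊕ ipad = fa 36 36 36; K' ⊕ opad = 90 5c 5c 5c.
Inner hash: sum = 250+54+54+54+135+82+234 = 863; mod 256 = 95 → 5f.
Outer hash (recomputed tag): sum = 144+92+92+92+95 = 515; mod 256 = 3 → 03.
Recomputed tag = 03; claimed = 03 → match.

valid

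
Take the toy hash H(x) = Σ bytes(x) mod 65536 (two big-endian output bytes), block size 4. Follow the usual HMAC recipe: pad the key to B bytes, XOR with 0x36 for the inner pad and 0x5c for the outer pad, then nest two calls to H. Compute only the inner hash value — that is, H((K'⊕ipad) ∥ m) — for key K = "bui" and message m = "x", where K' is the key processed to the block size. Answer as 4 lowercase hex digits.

Key "bui" = 62 75 69 is 3 bytes ≤ B = 4; zero-pad to 4 bytes: K' = 62 75 69 00.
K' ⊕ ipad = 54 43 5f 36.
Inner input = 54 43 5f 36 ∥ 78.
Inner hash: sum = 84+67+95+54+120 = 420 → 01 a4.

01a4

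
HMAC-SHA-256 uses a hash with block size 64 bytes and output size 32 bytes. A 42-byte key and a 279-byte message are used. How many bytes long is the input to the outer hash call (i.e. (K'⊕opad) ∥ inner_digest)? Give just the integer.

96

Key is 42 ≤ 64 bytes, zero-padded: |K'| = 64.
Outer input = (K'⊕opad) ∥ H(inner) → 64 + 32 = 96 bytes.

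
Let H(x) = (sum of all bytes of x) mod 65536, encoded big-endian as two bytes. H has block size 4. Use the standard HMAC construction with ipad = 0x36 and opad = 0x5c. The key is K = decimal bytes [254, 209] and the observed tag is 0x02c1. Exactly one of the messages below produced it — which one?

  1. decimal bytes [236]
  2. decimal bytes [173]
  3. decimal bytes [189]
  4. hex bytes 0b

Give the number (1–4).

3

Key decimal bytes [254, 209] = fe d1 is 2 bytes ≤ B = 4; zero-pad to 4 bytes: K' = fe d1 00 00.
K' ⊕ ipad = c8 e7 36 36; K' ⊕ opad = a2 8d 5c 5c.
m1: inner = H(c8 e7 36 36 ec) = 03 07; tag = H(a2 8d 5c 5c 03 07) = 01f1
m2: inner = H(c8 e7 36 36 ad) = 02 c8; tag = H(a2 8d 5c 5c 02 c8) = 02b1
m3: inner = H(c8 e7 36 36 bd) = 02 d8; tag = H(a2 8d 5c 5c 02 d8) = 02c1 ← matches
m4: inner = H(c8 e7 36 36 0b) = 02 26; tag = H(a2 8d 5c 5c 02 26) = 020f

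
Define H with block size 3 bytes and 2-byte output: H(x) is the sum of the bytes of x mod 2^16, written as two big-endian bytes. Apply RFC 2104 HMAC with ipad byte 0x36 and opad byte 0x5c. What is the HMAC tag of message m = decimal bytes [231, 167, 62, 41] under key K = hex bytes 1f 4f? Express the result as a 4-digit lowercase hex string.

Key hex bytes 1f 4f is 2 bytes ≤ B = 3; zero-pad to 3 bytes: K' = 1f 4f 00.
K' ⊕ ipad = 29 79 36.  K' ⊕ opad = 43 13 5c.
Inner input = (K'⊕ipad) ∥ m = 29 79 36 ∥ e7 a7 3e 29.
Inner hash: sum = 41+121+54+231+167+62+41 = 717 → 02 cd.
Outer input = (K'⊕opad) ∥ inner = 43 13 5c ∥ 02 cd.
Outer hash (tag): sum = 67+19+92+2+205 = 385 → 01 81.

0181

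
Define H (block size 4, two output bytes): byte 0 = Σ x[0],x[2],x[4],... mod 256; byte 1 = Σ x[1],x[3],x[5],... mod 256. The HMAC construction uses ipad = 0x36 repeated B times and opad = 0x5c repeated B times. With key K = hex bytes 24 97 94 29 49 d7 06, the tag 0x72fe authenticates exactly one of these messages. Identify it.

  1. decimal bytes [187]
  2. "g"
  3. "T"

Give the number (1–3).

3

Key hex bytes 24 97 94 29 49 d7 06 is 7 bytes > B = 4, so hash it first: H(key) = 07 97, then zero-pad to 4 bytes: K' = 07 97 00 00.
K' ⊕ ipad = 31 a1 36 36; K' ⊕ opad = 5b cb 5c 5c.
m1: inner = H(31 a1 36 36 bb) = 22 d7; tag = H(5b cb 5c 5c 22 d7) = d9fe
m2: inner = H(31 a1 36 36 67) = ce d7; tag = H(5b cb 5c 5c ce d7) = 85fe
m3: inner = H(31 a1 36 36 54) = bb d7; tag = H(5b cb 5c 5c bb d7) = 72fe ← matches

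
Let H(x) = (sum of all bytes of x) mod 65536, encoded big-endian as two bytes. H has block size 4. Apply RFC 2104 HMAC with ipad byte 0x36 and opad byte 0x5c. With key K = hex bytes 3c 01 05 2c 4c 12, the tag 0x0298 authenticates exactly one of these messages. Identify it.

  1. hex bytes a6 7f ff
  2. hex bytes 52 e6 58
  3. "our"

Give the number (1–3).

3

Key hex bytes 3c 01 05 2c 4c 12 is 6 bytes > B = 4, so hash it first: H(key) = 00 cc, then zero-pad to 4 bytes: K' = 00 cc 00 00.
K' ⊕ ipad = 36 fa 36 36; K' ⊕ opad = 5c 90 5c 5c.
m1: inner = H(36 fa 36 36 a6 7f ff) = 03 c0; tag = H(5c 90 5c 5c 03 c0) = 0267
m2: inner = H(36 fa 36 36 52 e6 58) = 03 2c; tag = H(5c 90 5c 5c 03 2c) = 01d3
m3: inner = H(36 fa 36 36 6f 75 72) = 02 f2; tag = H(5c 90 5c 5c 02 f2) = 0298 ← matches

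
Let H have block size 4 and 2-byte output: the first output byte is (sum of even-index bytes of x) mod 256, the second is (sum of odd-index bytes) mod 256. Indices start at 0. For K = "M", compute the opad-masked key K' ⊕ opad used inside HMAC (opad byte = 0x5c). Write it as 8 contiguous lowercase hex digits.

115c5c5c

Key "M" = 4d is 1 byte ≤ B = 4; zero-pad to 4 bytes: K' = 4d 00 00 00.
XOR each byte with 0x5c: 4d⊕5c=11, 00⊕5c=5c, 00⊕5c=5c, 00⊕5c=5c.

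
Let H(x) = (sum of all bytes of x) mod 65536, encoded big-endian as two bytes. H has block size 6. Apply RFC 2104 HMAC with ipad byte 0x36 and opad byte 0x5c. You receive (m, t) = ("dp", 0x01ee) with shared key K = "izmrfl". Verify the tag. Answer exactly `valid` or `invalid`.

valid

Key "izmrfl" = 69 7a 6d 72 66 6c is exactly B = 6 bytes: K' = 69 7a 6d 72 66 6c.
K' ⊕ ipad = 5f 4c 5b 44 50 5a; K' ⊕ opad = 35 26 31 2e 3a 30.
Inner hash: sum = 95+76+91+68+80+90+100+112 = 712 → 02 c8.
Outer hash (recomputed tag): sum = 53+38+49+46+58+48+2+200 = 494 → 01 ee.
Recomputed tag = 01ee; claimed = 01ee → match.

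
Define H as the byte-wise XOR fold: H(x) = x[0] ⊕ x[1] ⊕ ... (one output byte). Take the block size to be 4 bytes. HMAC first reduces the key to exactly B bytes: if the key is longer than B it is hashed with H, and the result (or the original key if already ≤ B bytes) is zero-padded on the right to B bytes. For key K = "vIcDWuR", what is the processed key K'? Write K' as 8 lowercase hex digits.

|K| = 7 > B = 4, so first hash the key.
H(K): XOR 76⊕49⊕63⊕44⊕57⊕75⊕52 = 68.
Zero-pad H(K) = 68 to 4 bytes: K' = 68 00 00 00.

68000000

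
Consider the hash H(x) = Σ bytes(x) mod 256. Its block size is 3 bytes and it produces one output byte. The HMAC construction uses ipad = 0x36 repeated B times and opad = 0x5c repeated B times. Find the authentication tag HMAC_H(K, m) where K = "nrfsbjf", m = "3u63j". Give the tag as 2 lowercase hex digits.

33

Key "nrfsbjf" = 6e 72 66 73 62 6a 66 is 7 bytes > B = 3, so hash it first: H(key) = eb, then zero-pad to 3 bytes: K' = eb 00 00.
K' ⊕ ipad = dd 36 36.  K' ⊕ opad = b7 5c 5c.
Inner input = (K'⊕ipad) ∥ m = dd 36 36 ∥ 33 75 36 33 6a.
Inner hash: sum = 221+54+54+51+117+54+51+106 = 708; mod 256 = 196 → c4.
Outer input = (K'⊕opad) ∥ inner = b7 5c 5c ∥ c4.
Outer hash (tag): sum = 183+92+92+196 = 563; mod 256 = 51 → 33.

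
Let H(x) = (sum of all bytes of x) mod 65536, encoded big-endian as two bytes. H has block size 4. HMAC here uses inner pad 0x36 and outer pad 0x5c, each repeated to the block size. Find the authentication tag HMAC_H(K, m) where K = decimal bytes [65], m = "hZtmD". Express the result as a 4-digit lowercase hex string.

Key decimal bytes [65] = 41 is 1 byte ≤ B = 4; zero-pad to 4 bytes: K' = 41 00 00 00.
K' ⊕ ipad = 77 36 36 36.  K' ⊕ opad = 1d 5c 5c 5c.
Inner input = (K'⊕ipad) ∥ m = 77 36 36 36 ∥ 68 5a 74 6d 44.
Inner hash: sum = 119+54+54+54+104+90+116+109+68 = 768 → 03 00.
Outer input = (K'⊕opad) ∥ inner = 1d 5c 5c 5c ∥ 03 00.
Outer hash (tag): sum = 29+92+92+92+3+0 = 308 → 01 34.

0134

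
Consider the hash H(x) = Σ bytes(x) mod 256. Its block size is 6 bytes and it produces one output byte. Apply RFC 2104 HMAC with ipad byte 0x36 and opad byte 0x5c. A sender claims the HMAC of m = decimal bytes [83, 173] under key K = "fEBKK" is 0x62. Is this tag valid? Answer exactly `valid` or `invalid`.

valid

Key "fEBKK" = 66 45 42 4b 4b is 5 bytes ≤ B = 6; zero-pad to 6 bytes: K' = 66 45 42 4b 4b 00.
K' ⊕ ipad = 50 73 74 7d 7d 36; K' ⊕ opad = 3a 19 1e 17 17 5c.
Inner hash: sum = 80+115+116+125+125+54+83+173 = 871; mod 256 = 103 → 67.
Outer hash (recomputed tag): sum = 58+25+30+23+23+92+103 = 354; mod 256 = 98 → 62.
Recomputed tag = 62; claimed = 62 → match.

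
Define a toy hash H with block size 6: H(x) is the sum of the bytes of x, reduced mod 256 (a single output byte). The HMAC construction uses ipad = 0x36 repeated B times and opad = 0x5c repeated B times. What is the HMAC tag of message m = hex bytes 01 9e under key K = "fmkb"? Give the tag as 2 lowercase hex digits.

ff

Key "fmkb" = 66 6d 6b 62 is 4 bytes ≤ B = 6; zero-pad to 6 bytes: K' = 66 6d 6b 62 00 00.
K' ⊕ ipad = 50 5b 5d 54 36 36.  K' ⊕ opad = 3a 31 37 3e 5c 5c.
Inner input = (K'⊕ipad) ∥ m = 50 5b 5d 54 36 36 ∥ 01 9e.
Inner hash: sum = 80+91+93+84+54+54+1+158 = 615; mod 256 = 103 → 67.
Outer input = (K'⊕opad) ∥ inner = 3a 31 37 3e 5c 5c ∥ 67.
Outer hash (tag): sum = 58+49+55+62+92+92+103 = 511; mod 256 = 255 → ff.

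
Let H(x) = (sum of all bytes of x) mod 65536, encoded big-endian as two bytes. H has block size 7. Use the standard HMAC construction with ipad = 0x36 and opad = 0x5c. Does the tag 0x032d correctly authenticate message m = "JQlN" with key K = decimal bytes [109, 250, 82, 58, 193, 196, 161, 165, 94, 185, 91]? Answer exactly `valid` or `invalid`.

valid

Key decimal bytes [109, 250, 82, 58, 193, 196, 161, 165, 94, 185, 91] = 6d fa 52 3a c1 c4 a1 a5 5e b9 5b is 11 bytes > B = 7, so hash it first: H(key) = 06 30, then zero-pad to 7 bytes: K' = 06 30 00 00 00 00 00.
K' ⊕ ipad = 30 06 36 36 36 36 36; K' ⊕ opad = 5a 6c 5c 5c 5c 5c 5c.
Inner hash: sum = 48+6+54+54+54+54+54+74+81+108+78 = 665 → 02 99.
Outer hash (recomputed tag): sum = 90+108+92+92+92+92+92+2+153 = 813 → 03 2d.
Recomputed tag = 032d; claimed = 032d → match.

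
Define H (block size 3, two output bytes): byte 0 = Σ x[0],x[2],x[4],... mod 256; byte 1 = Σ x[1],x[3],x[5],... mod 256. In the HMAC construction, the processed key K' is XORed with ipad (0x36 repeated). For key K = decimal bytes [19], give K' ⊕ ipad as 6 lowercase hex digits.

253636

Key decimal bytes [19] = 13 is 1 byte ≤ B = 3; zero-pad to 3 bytes: K' = 13 00 00.
XOR each byte with 0x36: 13⊕36=25, 00⊕36=36, 00⊕36=36.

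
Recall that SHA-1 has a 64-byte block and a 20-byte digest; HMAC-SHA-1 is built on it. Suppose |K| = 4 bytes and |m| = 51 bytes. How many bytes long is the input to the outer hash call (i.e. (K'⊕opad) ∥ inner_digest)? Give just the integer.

84

Key is 4 ≤ 64 bytes, zero-padded: |K'| = 64.
Outer input = (K'⊕opad) ∥ H(inner) → 64 + 20 = 84 bytes.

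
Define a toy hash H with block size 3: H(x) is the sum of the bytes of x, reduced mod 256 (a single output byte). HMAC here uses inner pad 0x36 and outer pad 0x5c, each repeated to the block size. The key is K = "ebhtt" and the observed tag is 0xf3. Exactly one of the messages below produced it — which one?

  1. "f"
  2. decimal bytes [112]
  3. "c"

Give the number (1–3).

Key "ebhtt" = 65 62 68 74 74 is 5 bytes > B = 3, so hash it first: H(key) = 17, then zero-pad to 3 bytes: K' = 17 00 00.
K' ⊕ ipad = 21 36 36; K' ⊕ opad = 4b 5c 5c.
m1: inner = H(21 36 36 66) = f3; tag = H(4b 5c 5c f3) = f6
m2: inner = H(21 36 36 70) = fd; tag = H(4b 5c 5c fd) = 00
m3: inner = H(21 36 36 63) = f0; tag = H(4b 5c 5c f0) = f3 ← matches

3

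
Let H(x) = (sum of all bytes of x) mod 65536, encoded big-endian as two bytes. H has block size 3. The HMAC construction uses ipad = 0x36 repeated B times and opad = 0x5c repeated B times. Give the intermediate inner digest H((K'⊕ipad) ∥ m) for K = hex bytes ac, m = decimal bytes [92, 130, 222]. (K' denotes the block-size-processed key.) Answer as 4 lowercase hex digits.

Key hex bytes ac is 1 byte ≤ B = 3; zero-pad to 3 bytes: K' = ac 00 00.
K' ⊕ ipad = 9a 36 36.
Inner input = 9a 36 36 ∥ 5c 82 de.
Inner hash: sum = 154+54+54+92+130+222 = 706 → 02 c2.

02c2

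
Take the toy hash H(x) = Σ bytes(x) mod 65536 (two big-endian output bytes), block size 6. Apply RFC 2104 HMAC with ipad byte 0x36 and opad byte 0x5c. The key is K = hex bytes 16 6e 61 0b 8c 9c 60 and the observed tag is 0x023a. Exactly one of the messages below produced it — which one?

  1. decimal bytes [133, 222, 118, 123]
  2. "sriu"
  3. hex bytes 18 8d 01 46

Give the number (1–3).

3

Key hex bytes 16 6e 61 0b 8c 9c 60 is 7 bytes > B = 6, so hash it first: H(key) = 02 78, then zero-pad to 6 bytes: K' = 02 78 00 00 00 00.
K' ⊕ ipad = 34 4e 36 36 36 36; K' ⊕ opad = 5e 24 5c 5c 5c 5c.
m1: inner = H(34 4e 36 36 36 36 85 de 76 7b) = 03 ae; tag = H(5e 24 5c 5c 5c 5c 03 ae) = 02a3
m2: inner = H(34 4e 36 36 36 36 73 72 69 75) = 03 1d; tag = H(5e 24 5c 5c 5c 5c 03 1d) = 0212
m3: inner = H(34 4e 36 36 36 36 18 8d 01 46) = 02 46; tag = H(5e 24 5c 5c 5c 5c 02 46) = 023a ← matches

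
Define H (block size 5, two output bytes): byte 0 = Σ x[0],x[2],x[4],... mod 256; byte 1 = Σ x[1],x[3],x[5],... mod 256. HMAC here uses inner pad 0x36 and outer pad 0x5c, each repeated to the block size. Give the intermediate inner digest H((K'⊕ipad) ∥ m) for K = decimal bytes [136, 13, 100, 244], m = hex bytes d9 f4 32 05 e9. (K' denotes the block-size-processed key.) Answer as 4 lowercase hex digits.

3ff1

Key decimal bytes [136, 13, 100, 244] = 88 0d 64 f4 is 4 bytes ≤ B = 5; zero-pad to 5 bytes: K' = 88 0d 64 f4 00.
K' ⊕ ipad = be 3b 52 c2 36.
Inner input = be 3b 52 c2 36 ∥ d9 f4 32 05 e9.
Inner hash: even-index sum = 575 mod 256 = 63; odd-index sum = 753 mod 256 = 241 → 3f f1.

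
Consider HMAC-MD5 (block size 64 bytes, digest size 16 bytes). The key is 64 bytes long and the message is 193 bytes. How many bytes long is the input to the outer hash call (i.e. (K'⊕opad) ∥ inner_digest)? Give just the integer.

Key is 64 ≤ 64 bytes, zero-padded: |K'| = 64.
Outer input = (K'⊕opad) ∥ H(inner) → 64 + 16 = 80 bytes.

80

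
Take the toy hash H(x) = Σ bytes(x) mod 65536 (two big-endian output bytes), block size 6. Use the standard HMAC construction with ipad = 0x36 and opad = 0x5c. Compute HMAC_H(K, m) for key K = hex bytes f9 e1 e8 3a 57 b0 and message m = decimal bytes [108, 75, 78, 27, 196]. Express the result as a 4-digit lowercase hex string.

Key hex bytes f9 e1 e8 3a 57 b0 is exactly B = 6 bytes: K' = f9 e1 e8 3a 57 b0.
K' ⊕ ipad = cf d7 de 0c 61 86.  K' ⊕ opad = a5 bd b4 66 0b ec.
Inner input = (K'⊕ipad) ∥ m = cf d7 de 0c 61 86 ∥ 6c 4b 4e 1b c4.
Inner hash: sum = 207+215+222+12+97+134+108+75+78+27+196 = 1371 → 05 5b.
Outer input = (K'⊕opad) ∥ inner = a5 bd b4 66 0b ec ∥ 05 5b.
Outer hash (tag): sum = 165+189+180+102+11+236+5+91 = 979 → 03 d3.

03d3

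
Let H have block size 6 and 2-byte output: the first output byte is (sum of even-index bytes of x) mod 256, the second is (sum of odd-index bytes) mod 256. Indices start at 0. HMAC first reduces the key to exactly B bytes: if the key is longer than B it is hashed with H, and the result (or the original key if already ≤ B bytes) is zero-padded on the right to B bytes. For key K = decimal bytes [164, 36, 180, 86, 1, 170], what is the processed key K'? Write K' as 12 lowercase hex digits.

a424b45601aa

Key decimal bytes [164, 36, 180, 86, 1, 170] = a4 24 b4 56 01 aa is exactly B = 6 bytes: K' = a4 24 b4 56 01 aa.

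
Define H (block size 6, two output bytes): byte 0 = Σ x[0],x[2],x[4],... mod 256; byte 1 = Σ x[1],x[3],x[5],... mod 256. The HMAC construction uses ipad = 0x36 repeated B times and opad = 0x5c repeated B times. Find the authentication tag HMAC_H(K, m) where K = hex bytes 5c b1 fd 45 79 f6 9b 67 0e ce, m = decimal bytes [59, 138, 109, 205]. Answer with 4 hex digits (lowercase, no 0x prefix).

Key hex bytes 5c b1 fd 45 79 f6 9b 67 0e ce is 10 bytes > B = 6, so hash it first: H(key) = 7b 21, then zero-pad to 6 bytes: K' = 7b 21 00 00 00 00.
K' ⊕ ipad = 4d 17 36 36 36 36.  K' ⊕ opad = 27 7d 5c 5c 5c 5c.
Inner input = (K'⊕ipad) ∥ m = 4d 17 36 36 36 36 ∥ 3b 8a 6d cd.
Inner hash: even-index sum = 353 mod 256 = 97; odd-index sum = 474 mod 256 = 218 → 61 da.
Outer input = (K'⊕opad) ∥ inner = 27 7d 5c 5c 5c 5c ∥ 61 da.
Outer hash (tag): even-index sum = 320 mod 256 = 64; odd-index sum = 527 mod 256 = 15 → 40 0f.

400f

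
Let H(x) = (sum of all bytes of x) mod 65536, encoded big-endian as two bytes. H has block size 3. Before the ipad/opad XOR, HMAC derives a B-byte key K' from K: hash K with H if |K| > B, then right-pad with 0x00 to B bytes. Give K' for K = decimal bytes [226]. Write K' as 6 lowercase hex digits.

e20000

Key decimal bytes [226] = e2 is 1 byte ≤ B = 3; zero-pad to 3 bytes: K' = e2 00 00.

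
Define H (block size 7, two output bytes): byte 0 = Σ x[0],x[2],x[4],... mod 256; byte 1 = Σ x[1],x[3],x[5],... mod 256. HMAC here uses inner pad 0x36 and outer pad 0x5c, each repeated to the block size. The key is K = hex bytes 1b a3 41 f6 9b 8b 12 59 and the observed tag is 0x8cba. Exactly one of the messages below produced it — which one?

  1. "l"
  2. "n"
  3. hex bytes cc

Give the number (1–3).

1

Key hex bytes 1b a3 41 f6 9b 8b 12 59 is 8 bytes > B = 7, so hash it first: H(key) = 09 7d, then zero-pad to 7 bytes: K' = 09 7d 00 00 00 00 00.
K' ⊕ ipad = 3f 4b 36 36 36 36 36; K' ⊕ opad = 55 21 5c 5c 5c 5c 5c.
m1: inner = H(3f 4b 36 36 36 36 36 6c) = e1 23; tag = H(55 21 5c 5c 5c 5c 5c e1 23) = 8cba ← matches
m2: inner = H(3f 4b 36 36 36 36 36 6e) = e1 25; tag = H(55 21 5c 5c 5c 5c 5c e1 25) = 8eba
m3: inner = H(3f 4b 36 36 36 36 36 cc) = e1 83; tag = H(55 21 5c 5c 5c 5c 5c e1 83) = ecba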